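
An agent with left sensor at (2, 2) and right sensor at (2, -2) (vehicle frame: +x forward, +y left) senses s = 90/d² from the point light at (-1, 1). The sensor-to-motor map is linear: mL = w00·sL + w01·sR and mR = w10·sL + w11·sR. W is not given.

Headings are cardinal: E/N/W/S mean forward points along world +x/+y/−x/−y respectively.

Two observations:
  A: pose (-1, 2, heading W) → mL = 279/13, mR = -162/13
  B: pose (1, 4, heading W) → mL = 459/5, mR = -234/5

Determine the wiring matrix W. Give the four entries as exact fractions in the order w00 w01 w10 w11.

1 1/2 -1/2 -1/2

obs A: pose=(-1,2,W) → sL=18, sR=90/13, mL=279/13, mR=-162/13
obs B: pose=(1,4,W) → sL=90, sR=18/5, mL=459/5, mR=-234/5
sensor matrix S = [[18, 90/13], [90, 18/5]]; det S = -36288/65
solve [mL_A; mL_B] = S·[w00; w01] and [mR_A; mR_B] = S·[w10; w11]:
  w00 = 1, w01 = 1/2, w10 = -1/2, w11 = -1/2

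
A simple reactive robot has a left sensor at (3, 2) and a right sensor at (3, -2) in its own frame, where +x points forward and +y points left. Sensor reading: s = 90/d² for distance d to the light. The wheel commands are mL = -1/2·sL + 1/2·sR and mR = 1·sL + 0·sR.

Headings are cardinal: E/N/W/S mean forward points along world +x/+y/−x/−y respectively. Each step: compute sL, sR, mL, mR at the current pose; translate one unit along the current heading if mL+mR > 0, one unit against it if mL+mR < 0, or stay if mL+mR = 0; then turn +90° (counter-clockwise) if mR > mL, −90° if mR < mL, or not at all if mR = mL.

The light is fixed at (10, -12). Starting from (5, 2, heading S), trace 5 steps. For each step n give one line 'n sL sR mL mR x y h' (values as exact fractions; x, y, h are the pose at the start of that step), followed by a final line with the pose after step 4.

0 9/13 9/17 -18/221 9/13 5 2 S
1 90/229 18/25 936/5725 90/229 5 1 E
2 45/146 9/26 18/949 45/146 6 1 N
3 90/193 18/61 -1008/11773 90/193 6 2 W
4 9/13 9/17 -18/221 9/13 5 2 S
final 5 1 E

n=0: pose=(5,2,S); sL=9/13, sR=9/17; mL=-18/221, mR=9/13; mL+mR=135/221 → advance +1; mR−mL=171/221 → turn +1·90°
n=1: pose=(5,1,E); sL=90/229, sR=18/25; mL=936/5725, mR=90/229; mL+mR=3186/5725 → advance +1; mR−mL=1314/5725 → turn +1·90°
n=2: pose=(6,1,N); sL=45/146, sR=9/26; mL=18/949, mR=45/146; mL+mR=621/1898 → advance +1; mR−mL=549/1898 → turn +1·90°
n=3: pose=(6,2,W); sL=90/193, sR=18/61; mL=-1008/11773, mR=90/193; mL+mR=4482/11773 → advance +1; mR−mL=6498/11773 → turn +1·90°
n=4: pose=(5,2,S); sL=9/13, sR=9/17; mL=-18/221, mR=9/13; mL+mR=135/221 → advance +1; mR−mL=171/221 → turn +1·90°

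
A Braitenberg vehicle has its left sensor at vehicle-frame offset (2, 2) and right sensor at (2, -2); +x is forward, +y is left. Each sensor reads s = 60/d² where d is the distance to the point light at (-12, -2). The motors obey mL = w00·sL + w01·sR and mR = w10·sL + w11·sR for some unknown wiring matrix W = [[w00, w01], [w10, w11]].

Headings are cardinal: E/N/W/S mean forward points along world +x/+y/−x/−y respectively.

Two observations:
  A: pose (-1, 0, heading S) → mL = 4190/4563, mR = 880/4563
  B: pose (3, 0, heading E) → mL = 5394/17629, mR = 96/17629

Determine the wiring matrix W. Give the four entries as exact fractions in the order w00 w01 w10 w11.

obs A: pose=(-1,0,S) → sL=60/169, sR=20/27, mL=4190/4563, mR=880/4563
obs B: pose=(3,0,E) → sL=12/61, sR=60/289, mL=5394/17629, mR=96/17629
sensor matrix S = [[60/169, 20/27], [12/61, 60/289]]; det S = -1930880/26813709
solve [mL_A; mL_B] = S·[w00; w01] and [mR_A; mR_B] = S·[w10; w11]:
  w00 = 1/2, w01 = 1, w10 = -1/2, w11 = 1/2

1/2 1 -1/2 1/2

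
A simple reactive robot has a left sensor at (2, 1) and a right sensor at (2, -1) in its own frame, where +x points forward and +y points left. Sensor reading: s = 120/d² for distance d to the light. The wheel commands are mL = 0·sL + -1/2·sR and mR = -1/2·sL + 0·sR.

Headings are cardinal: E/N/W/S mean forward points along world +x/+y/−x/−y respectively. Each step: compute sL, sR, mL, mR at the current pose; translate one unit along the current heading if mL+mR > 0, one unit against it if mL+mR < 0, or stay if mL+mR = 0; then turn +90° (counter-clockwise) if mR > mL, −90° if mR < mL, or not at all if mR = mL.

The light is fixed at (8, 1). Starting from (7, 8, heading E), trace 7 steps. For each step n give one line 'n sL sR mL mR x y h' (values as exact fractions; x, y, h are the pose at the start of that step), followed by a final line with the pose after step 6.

0 24/13 120/37 -60/37 -12/13 7 8 E
1 4/3 60/41 -30/41 -2/3 6 8 N
2 120/41 24/13 -12/13 -60/41 6 7 W
3 30/17 15/8 -15/16 -15/17 7 7 N
4 24/5 8/3 -4/3 -12/5 7 6 W
5 12/5 12/5 -6/5 -6/5 8 6 N
6 120/37 120/37 -60/37 -60/37 8 5 N
final 8 4 N

n=0: pose=(7,8,E); sL=24/13, sR=120/37; mL=-60/37, mR=-12/13; mL+mR=-1224/481 → advance -1; mR−mL=336/481 → turn +1·90°
n=1: pose=(6,8,N); sL=4/3, sR=60/41; mL=-30/41, mR=-2/3; mL+mR=-172/123 → advance -1; mR−mL=8/123 → turn +1·90°
n=2: pose=(6,7,W); sL=120/41, sR=24/13; mL=-12/13, mR=-60/41; mL+mR=-1272/533 → advance -1; mR−mL=-288/533 → turn -1·90°
n=3: pose=(7,7,N); sL=30/17, sR=15/8; mL=-15/16, mR=-15/17; mL+mR=-495/272 → advance -1; mR−mL=15/272 → turn +1·90°
n=4: pose=(7,6,W); sL=24/5, sR=8/3; mL=-4/3, mR=-12/5; mL+mR=-56/15 → advance -1; mR−mL=-16/15 → turn -1·90°
n=5: pose=(8,6,N); sL=12/5, sR=12/5; mL=-6/5, mR=-6/5; mL+mR=-12/5 → advance -1; mR−mL=0 → turn +0·90°
n=6: pose=(8,5,N); sL=120/37, sR=120/37; mL=-60/37, mR=-60/37; mL+mR=-120/37 → advance -1; mR−mL=0 → turn +0·90°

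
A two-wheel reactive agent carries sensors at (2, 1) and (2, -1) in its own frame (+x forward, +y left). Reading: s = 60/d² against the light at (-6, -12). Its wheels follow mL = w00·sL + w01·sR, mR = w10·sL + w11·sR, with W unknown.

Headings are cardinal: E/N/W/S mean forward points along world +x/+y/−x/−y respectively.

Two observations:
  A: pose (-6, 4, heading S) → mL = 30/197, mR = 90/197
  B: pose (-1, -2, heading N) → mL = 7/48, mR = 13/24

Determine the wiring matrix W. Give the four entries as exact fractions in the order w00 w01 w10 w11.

-1/2 1 1 1/2

obs A: pose=(-6,4,S) → sL=60/197, sR=60/197, mL=30/197, mR=90/197
obs B: pose=(-1,-2,N) → sL=3/8, sR=1/3, mL=7/48, mR=13/24
sensor matrix S = [[60/197, 60/197], [3/8, 1/3]]; det S = -5/394
solve [mL_A; mL_B] = S·[w00; w01] and [mR_A; mR_B] = S·[w10; w11]:
  w00 = -1/2, w01 = 1, w10 = 1, w11 = 1/2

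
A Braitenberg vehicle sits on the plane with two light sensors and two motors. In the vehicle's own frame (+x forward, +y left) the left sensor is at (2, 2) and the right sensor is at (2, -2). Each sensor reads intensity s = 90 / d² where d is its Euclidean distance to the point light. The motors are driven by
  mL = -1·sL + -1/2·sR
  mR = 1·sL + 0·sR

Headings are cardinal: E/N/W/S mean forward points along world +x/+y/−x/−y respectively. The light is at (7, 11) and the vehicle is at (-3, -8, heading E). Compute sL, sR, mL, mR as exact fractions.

90/353 18/101 -12267/35653 90/353

left sensor world pos  = (-1, -6); dL² = 353
right sensor world pos = (-1, -10); dR² = 505
sL = 90/353 = 90/353
sR = 90/505 = 18/101
mL = -1·sL + -1/2·sR = -12267/35653
mR = 1·sL + 0·sR = 90/353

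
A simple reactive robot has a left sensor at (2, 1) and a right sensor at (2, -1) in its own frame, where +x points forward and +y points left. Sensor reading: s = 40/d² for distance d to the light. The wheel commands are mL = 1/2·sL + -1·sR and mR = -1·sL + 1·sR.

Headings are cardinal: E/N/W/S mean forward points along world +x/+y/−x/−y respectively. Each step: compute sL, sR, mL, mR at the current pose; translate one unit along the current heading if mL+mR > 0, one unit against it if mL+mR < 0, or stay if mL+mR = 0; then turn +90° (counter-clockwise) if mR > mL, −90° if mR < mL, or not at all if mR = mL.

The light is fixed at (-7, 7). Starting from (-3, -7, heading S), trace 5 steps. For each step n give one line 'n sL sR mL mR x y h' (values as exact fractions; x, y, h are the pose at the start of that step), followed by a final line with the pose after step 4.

n=0: pose=(-3,-7,S); sL=40/281, sR=8/53; mL=-1188/14893, mR=128/14893; mL+mR=-20/281 → advance -1; mR−mL=1316/14893 → turn +1·90°
n=1: pose=(-3,-6,E); sL=2/9, sR=5/29; mL=-16/261, mR=-13/261; mL+mR=-1/9 → advance -1; mR−mL=1/87 → turn +1·90°
n=2: pose=(-4,-6,N); sL=8/25, sR=40/137; mL=-452/3425, mR=-96/3425; mL+mR=-4/25 → advance -1; mR−mL=356/3425 → turn +1·90°
n=3: pose=(-4,-7,W); sL=20/113, sR=4/17; mL=-282/1921, mR=112/1921; mL+mR=-10/113 → advance -1; mR−mL=394/1921 → turn +1·90°
n=4: pose=(-3,-7,S); sL=40/281, sR=8/53; mL=-1188/14893, mR=128/14893; mL+mR=-20/281 → advance -1; mR−mL=1316/14893 → turn +1·90°

0 40/281 8/53 -1188/14893 128/14893 -3 -7 S
1 2/9 5/29 -16/261 -13/261 -3 -6 E
2 8/25 40/137 -452/3425 -96/3425 -4 -6 N
3 20/113 4/17 -282/1921 112/1921 -4 -7 W
4 40/281 8/53 -1188/14893 128/14893 -3 -7 S
final -3 -6 E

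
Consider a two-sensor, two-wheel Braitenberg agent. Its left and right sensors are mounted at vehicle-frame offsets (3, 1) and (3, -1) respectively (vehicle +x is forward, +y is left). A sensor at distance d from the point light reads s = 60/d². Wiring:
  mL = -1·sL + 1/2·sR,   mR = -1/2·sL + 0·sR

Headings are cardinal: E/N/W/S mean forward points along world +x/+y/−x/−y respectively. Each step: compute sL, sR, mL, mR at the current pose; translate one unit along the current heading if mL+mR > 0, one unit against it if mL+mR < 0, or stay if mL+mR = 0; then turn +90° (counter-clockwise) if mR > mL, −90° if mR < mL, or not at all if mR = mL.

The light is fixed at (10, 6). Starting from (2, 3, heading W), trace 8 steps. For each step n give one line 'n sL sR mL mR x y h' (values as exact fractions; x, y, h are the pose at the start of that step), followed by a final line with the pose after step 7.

n=0: pose=(2,3,W); sL=60/137, sR=12/25; mL=-678/3425, mR=-30/137; mL+mR=-1428/3425 → advance -1; mR−mL=-72/3425 → turn -1·90°
n=1: pose=(3,3,N); sL=15/16, sR=5/3; mL=-5/48, mR=-15/32; mL+mR=-55/96 → advance -1; mR−mL=-35/96 → turn -1·90°
n=2: pose=(3,2,E); sL=12/5, sR=60/41; mL=-342/205, mR=-6/5; mL+mR=-588/205 → advance -1; mR−mL=96/205 → turn +1·90°
n=3: pose=(2,2,N); sL=30/41, sR=6/5; mL=-27/205, mR=-15/41; mL+mR=-102/205 → advance -1; mR−mL=-48/205 → turn -1·90°
n=4: pose=(2,1,E); sL=60/41, sR=60/61; mL=-2430/2501, mR=-30/41; mL+mR=-4260/2501 → advance -1; mR−mL=600/2501 → turn +1·90°
n=5: pose=(1,1,N); sL=15/26, sR=15/17; mL=-30/221, mR=-15/52; mL+mR=-375/884 → advance -1; mR−mL=-135/884 → turn -1·90°
n=6: pose=(1,0,E); sL=60/61, sR=12/17; mL=-654/1037, mR=-30/61; mL+mR=-1164/1037 → advance -1; mR−mL=144/1037 → turn +1·90°
n=7: pose=(0,0,N); sL=6/13, sR=2/3; mL=-5/39, mR=-3/13; mL+mR=-14/39 → advance -1; mR−mL=-4/39 → turn -1·90°

0 60/137 12/25 -678/3425 -30/137 2 3 W
1 15/16 5/3 -5/48 -15/32 3 3 N
2 12/5 60/41 -342/205 -6/5 3 2 E
3 30/41 6/5 -27/205 -15/41 2 2 N
4 60/41 60/61 -2430/2501 -30/41 2 1 E
5 15/26 15/17 -30/221 -15/52 1 1 N
6 60/61 12/17 -654/1037 -30/61 1 0 E
7 6/13 2/3 -5/39 -3/13 0 0 N
final 0 -1 E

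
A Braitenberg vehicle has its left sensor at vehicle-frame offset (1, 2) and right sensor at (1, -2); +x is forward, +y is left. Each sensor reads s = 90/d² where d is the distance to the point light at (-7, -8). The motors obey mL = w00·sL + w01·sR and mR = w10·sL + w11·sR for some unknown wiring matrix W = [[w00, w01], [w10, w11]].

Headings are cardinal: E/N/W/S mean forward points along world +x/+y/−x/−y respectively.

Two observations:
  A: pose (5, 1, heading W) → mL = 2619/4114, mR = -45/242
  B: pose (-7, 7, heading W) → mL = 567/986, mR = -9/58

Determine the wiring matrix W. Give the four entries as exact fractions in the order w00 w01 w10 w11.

obs A: pose=(5,1,W) → sL=9/17, sR=45/121, mL=2619/4114, mR=-45/242
obs B: pose=(-7,7,W) → sL=9/17, sR=9/29, mL=567/986, mR=-9/58
sensor matrix S = [[9/17, 45/121], [9/17, 9/29]]; det S = -1944/59653
solve [mL_A; mL_B] = S·[w00; w01] and [mR_A; mR_B] = S·[w10; w11]:
  w00 = 1/2, w01 = 1, w10 = 0, w11 = -1/2

1/2 1 0 -1/2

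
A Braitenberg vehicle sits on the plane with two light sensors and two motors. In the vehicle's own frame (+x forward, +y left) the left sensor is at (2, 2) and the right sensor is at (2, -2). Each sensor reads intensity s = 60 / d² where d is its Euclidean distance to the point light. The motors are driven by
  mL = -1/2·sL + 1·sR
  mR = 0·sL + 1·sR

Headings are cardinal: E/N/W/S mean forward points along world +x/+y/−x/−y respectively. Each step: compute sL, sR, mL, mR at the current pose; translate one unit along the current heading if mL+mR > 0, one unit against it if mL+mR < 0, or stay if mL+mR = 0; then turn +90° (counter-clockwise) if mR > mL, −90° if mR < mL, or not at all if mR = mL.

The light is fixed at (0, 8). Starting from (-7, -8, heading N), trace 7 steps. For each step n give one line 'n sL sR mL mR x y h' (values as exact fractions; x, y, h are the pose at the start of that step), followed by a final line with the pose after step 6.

n=0: pose=(-7,-8,N); sL=60/277, sR=60/221; mL=9990/61217, mR=60/221; mL+mR=26610/61217 → advance +1; mR−mL=30/277 → turn +1·90°
n=1: pose=(-7,-7,W); sL=6/37, sR=6/25; mL=147/925, mR=6/25; mL+mR=369/925 → advance +1; mR−mL=3/37 → turn +1·90°
n=2: pose=(-8,-7,S); sL=12/65, sR=60/389; mL=1566/25285, mR=60/389; mL+mR=5466/25285 → advance +1; mR−mL=6/65 → turn +1·90°
n=3: pose=(-8,-8,E); sL=15/58, sR=1/6; mL=13/348, mR=1/6; mL+mR=71/348 → advance +1; mR−mL=15/116 → turn +1·90°
n=4: pose=(-7,-8,N); sL=60/277, sR=60/221; mL=9990/61217, mR=60/221; mL+mR=26610/61217 → advance +1; mR−mL=30/277 → turn +1·90°
n=5: pose=(-7,-7,W); sL=6/37, sR=6/25; mL=147/925, mR=6/25; mL+mR=369/925 → advance +1; mR−mL=3/37 → turn +1·90°
n=6: pose=(-8,-7,S); sL=12/65, sR=60/389; mL=1566/25285, mR=60/389; mL+mR=5466/25285 → advance +1; mR−mL=6/65 → turn +1·90°

0 60/277 60/221 9990/61217 60/221 -7 -8 N
1 6/37 6/25 147/925 6/25 -7 -7 W
2 12/65 60/389 1566/25285 60/389 -8 -7 S
3 15/58 1/6 13/348 1/6 -8 -8 E
4 60/277 60/221 9990/61217 60/221 -7 -8 N
5 6/37 6/25 147/925 6/25 -7 -7 W
6 12/65 60/389 1566/25285 60/389 -8 -7 S
final -8 -8 E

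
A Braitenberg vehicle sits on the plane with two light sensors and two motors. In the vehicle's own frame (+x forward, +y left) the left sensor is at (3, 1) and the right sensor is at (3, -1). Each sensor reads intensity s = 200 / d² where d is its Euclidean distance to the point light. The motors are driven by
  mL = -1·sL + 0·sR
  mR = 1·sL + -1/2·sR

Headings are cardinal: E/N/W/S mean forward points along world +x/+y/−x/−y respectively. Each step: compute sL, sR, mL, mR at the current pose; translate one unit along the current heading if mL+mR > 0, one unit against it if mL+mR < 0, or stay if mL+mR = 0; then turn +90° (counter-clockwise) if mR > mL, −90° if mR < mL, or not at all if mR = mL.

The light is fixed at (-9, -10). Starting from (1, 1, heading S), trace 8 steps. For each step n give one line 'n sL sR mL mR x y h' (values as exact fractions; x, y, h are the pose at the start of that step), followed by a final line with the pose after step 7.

n=0: pose=(1,1,S); sL=40/37, sR=40/29; mL=-40/37, mR=420/1073; mL+mR=-20/29 → advance -1; mR−mL=1580/1073 → turn +1·90°
n=1: pose=(1,2,E); sL=100/169, sR=20/29; mL=-100/169, mR=1210/4901; mL+mR=-10/29 → advance -1; mR−mL=4110/4901 → turn +1·90°
n=2: pose=(0,2,N); sL=200/289, sR=8/13; mL=-200/289, mR=1444/3757; mL+mR=-4/13 → advance -1; mR−mL=4044/3757 → turn +1·90°
n=3: pose=(0,1,W); sL=25/17, sR=10/9; mL=-25/17, mR=140/153; mL+mR=-5/9 → advance -1; mR−mL=365/153 → turn +1·90°
n=4: pose=(1,1,S); sL=40/37, sR=40/29; mL=-40/37, mR=420/1073; mL+mR=-20/29 → advance -1; mR−mL=1580/1073 → turn +1·90°
n=5: pose=(1,2,E); sL=100/169, sR=20/29; mL=-100/169, mR=1210/4901; mL+mR=-10/29 → advance -1; mR−mL=4110/4901 → turn +1·90°
n=6: pose=(0,2,N); sL=200/289, sR=8/13; mL=-200/289, mR=1444/3757; mL+mR=-4/13 → advance -1; mR−mL=4044/3757 → turn +1·90°
n=7: pose=(0,1,W); sL=25/17, sR=10/9; mL=-25/17, mR=140/153; mL+mR=-5/9 → advance -1; mR−mL=365/153 → turn +1·90°

0 40/37 40/29 -40/37 420/1073 1 1 S
1 100/169 20/29 -100/169 1210/4901 1 2 E
2 200/289 8/13 -200/289 1444/3757 0 2 N
3 25/17 10/9 -25/17 140/153 0 1 W
4 40/37 40/29 -40/37 420/1073 1 1 S
5 100/169 20/29 -100/169 1210/4901 1 2 E
6 200/289 8/13 -200/289 1444/3757 0 2 N
7 25/17 10/9 -25/17 140/153 0 1 W
final 1 1 S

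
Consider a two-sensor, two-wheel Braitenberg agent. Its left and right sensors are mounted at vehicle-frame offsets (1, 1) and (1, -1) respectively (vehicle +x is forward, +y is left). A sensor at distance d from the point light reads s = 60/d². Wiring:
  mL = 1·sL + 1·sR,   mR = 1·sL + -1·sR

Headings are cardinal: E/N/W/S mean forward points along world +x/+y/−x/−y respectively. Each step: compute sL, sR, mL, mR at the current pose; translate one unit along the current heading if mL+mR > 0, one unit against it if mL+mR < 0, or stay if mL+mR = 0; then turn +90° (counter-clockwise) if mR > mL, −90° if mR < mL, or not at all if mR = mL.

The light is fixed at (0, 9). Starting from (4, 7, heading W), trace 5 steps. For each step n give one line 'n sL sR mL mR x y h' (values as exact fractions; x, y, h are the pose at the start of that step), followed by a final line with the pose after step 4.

n=0: pose=(4,7,W); sL=10/3, sR=6; mL=28/3, mR=-8/3; mL+mR=20/3 → advance +1; mR−mL=-12 → turn -1·90°
n=1: pose=(3,7,N); sL=12, sR=60/17; mL=264/17, mR=144/17; mL+mR=24 → advance +1; mR−mL=-120/17 → turn -1·90°
n=2: pose=(3,8,E); sL=15/4, sR=3; mL=27/4, mR=3/4; mL+mR=15/2 → advance +1; mR−mL=-6 → turn -1·90°
n=3: pose=(4,8,S); sL=60/29, sR=60/13; mL=2520/377, mR=-960/377; mL+mR=120/29 → advance +1; mR−mL=-120/13 → turn -1·90°
n=4: pose=(4,7,W); sL=10/3, sR=6; mL=28/3, mR=-8/3; mL+mR=20/3 → advance +1; mR−mL=-12 → turn -1·90°

0 10/3 6 28/3 -8/3 4 7 W
1 12 60/17 264/17 144/17 3 7 N
2 15/4 3 27/4 3/4 3 8 E
3 60/29 60/13 2520/377 -960/377 4 8 S
4 10/3 6 28/3 -8/3 4 7 W
final 3 7 N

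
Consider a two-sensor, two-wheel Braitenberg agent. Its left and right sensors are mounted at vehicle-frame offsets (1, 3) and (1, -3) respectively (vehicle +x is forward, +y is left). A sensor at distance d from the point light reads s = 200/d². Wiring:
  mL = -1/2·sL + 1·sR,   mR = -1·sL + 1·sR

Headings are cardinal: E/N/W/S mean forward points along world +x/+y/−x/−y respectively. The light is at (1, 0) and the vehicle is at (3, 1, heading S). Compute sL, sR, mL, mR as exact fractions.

8 200 196 192

left sensor world pos  = (6, 0); dL² = 25
right sensor world pos = (0, 0); dR² = 1
sL = 200/25 = 8
sR = 200/1 = 200
mL = -1/2·sL + 1·sR = 196
mR = -1·sL + 1·sR = 192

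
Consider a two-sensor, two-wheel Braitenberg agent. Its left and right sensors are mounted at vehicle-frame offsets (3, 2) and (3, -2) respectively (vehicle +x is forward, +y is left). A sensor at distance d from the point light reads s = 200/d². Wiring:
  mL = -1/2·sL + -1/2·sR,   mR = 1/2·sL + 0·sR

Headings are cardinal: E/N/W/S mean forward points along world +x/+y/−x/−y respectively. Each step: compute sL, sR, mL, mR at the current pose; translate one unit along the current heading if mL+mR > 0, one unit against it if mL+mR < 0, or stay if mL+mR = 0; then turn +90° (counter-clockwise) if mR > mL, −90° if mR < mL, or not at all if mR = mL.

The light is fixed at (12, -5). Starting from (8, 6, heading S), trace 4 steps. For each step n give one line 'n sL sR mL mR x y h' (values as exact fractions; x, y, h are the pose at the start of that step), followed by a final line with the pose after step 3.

n=0: pose=(8,6,S); sL=50/17, sR=2; mL=-42/17, mR=25/17; mL+mR=-1 → advance -1; mR−mL=67/17 → turn +1·90°
n=1: pose=(8,7,E); sL=200/197, sR=200/101; mL=-29800/19897, mR=100/197; mL+mR=-100/101 → advance -1; mR−mL=39900/19897 → turn +1·90°
n=2: pose=(7,7,N); sL=100/137, sR=100/117; mL=-12700/16029, mR=50/137; mL+mR=-50/117 → advance -1; mR−mL=18550/16029 → turn +1·90°
n=3: pose=(7,6,W); sL=40/29, sR=200/233; mL=-7560/6757, mR=20/29; mL+mR=-100/233 → advance -1; mR−mL=12220/6757 → turn +1·90°

0 50/17 2 -42/17 25/17 8 6 S
1 200/197 200/101 -29800/19897 100/197 8 7 E
2 100/137 100/117 -12700/16029 50/137 7 7 N
3 40/29 200/233 -7560/6757 20/29 7 6 W
final 8 6 S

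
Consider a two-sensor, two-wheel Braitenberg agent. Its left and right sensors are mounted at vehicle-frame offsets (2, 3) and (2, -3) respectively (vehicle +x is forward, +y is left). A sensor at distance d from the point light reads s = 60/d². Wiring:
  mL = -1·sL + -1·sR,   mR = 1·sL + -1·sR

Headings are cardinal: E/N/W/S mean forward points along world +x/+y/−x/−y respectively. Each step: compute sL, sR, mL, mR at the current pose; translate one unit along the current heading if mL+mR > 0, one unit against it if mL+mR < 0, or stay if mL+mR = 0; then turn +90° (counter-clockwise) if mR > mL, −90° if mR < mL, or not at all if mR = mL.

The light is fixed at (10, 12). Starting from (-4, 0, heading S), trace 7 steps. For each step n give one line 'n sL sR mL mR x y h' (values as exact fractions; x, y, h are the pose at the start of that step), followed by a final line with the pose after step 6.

0 60/317 12/97 -9624/30749 2016/30749 -4 0 S
1 15/52 3/17 -411/884 99/884 -4 1 E
2 4/27 4/15 -56/135 -16/135 -5 1 N
3 30/257 6/37 -2652/9509 -432/9509 -5 0 W
4 60/317 12/97 -9624/30749 2016/30749 -4 0 S
5 15/52 3/17 -411/884 99/884 -4 1 E
6 4/27 4/15 -56/135 -16/135 -5 1 N
final -5 0 W

n=0: pose=(-4,0,S); sL=60/317, sR=12/97; mL=-9624/30749, mR=2016/30749; mL+mR=-24/97 → advance -1; mR−mL=120/317 → turn +1·90°
n=1: pose=(-4,1,E); sL=15/52, sR=3/17; mL=-411/884, mR=99/884; mL+mR=-6/17 → advance -1; mR−mL=15/26 → turn +1·90°
n=2: pose=(-5,1,N); sL=4/27, sR=4/15; mL=-56/135, mR=-16/135; mL+mR=-8/15 → advance -1; mR−mL=8/27 → turn +1·90°
n=3: pose=(-5,0,W); sL=30/257, sR=6/37; mL=-2652/9509, mR=-432/9509; mL+mR=-12/37 → advance -1; mR−mL=60/257 → turn +1·90°
n=4: pose=(-4,0,S); sL=60/317, sR=12/97; mL=-9624/30749, mR=2016/30749; mL+mR=-24/97 → advance -1; mR−mL=120/317 → turn +1·90°
n=5: pose=(-4,1,E); sL=15/52, sR=3/17; mL=-411/884, mR=99/884; mL+mR=-6/17 → advance -1; mR−mL=15/26 → turn +1·90°
n=6: pose=(-5,1,N); sL=4/27, sR=4/15; mL=-56/135, mR=-16/135; mL+mR=-8/15 → advance -1; mR−mL=8/27 → turn +1·90°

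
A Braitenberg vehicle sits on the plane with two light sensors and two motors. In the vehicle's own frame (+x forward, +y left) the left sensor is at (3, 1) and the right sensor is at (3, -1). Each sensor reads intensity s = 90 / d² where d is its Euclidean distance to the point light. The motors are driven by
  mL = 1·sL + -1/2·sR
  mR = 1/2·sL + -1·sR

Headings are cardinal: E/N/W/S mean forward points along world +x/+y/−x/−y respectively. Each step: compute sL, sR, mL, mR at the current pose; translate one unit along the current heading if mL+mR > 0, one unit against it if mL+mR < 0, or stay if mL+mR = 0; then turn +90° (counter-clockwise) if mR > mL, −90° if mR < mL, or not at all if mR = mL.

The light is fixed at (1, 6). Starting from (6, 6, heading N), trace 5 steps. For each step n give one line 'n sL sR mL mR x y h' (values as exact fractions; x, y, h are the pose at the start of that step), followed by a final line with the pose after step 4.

n=0: pose=(6,6,N); sL=18/5, sR=2; mL=13/5, mR=-1/5; mL+mR=12/5 → advance +1; mR−mL=-14/5 → turn -1·90°
n=1: pose=(6,7,E); sL=45/34, sR=45/32; mL=675/1088, mR=-405/544; mL+mR=-135/1088 → advance -1; mR−mL=-1485/1088 → turn -1·90°
n=2: pose=(5,7,S); sL=90/29, sR=90/13; mL=-135/377, mR=-2025/377; mL+mR=-2160/377 → advance -1; mR−mL=-1890/377 → turn -1·90°
n=3: pose=(5,8,W); sL=45, sR=9; mL=81/2, mR=27/2; mL+mR=54 → advance +1; mR−mL=-27 → turn -1·90°
n=4: pose=(4,8,N); sL=90/29, sR=90/41; mL=2385/1189, mR=-765/1189; mL+mR=1620/1189 → advance +1; mR−mL=-3150/1189 → turn -1·90°

0 18/5 2 13/5 -1/5 6 6 N
1 45/34 45/32 675/1088 -405/544 6 7 E
2 90/29 90/13 -135/377 -2025/377 5 7 S
3 45 9 81/2 27/2 5 8 W
4 90/29 90/41 2385/1189 -765/1189 4 8 N
final 4 9 E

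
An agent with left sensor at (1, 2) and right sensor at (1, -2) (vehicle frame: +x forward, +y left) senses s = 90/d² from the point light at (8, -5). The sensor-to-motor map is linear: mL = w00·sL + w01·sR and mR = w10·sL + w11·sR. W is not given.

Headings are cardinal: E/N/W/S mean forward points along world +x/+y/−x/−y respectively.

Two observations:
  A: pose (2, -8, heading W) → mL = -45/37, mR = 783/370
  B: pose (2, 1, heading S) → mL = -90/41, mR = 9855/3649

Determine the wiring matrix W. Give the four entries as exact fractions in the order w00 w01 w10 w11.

-1 0 1 1/2

obs A: pose=(2,-8,W) → sL=45/37, sR=9/5, mL=-45/37, mR=783/370
obs B: pose=(2,1,S) → sL=90/41, sR=90/89, mL=-90/41, mR=9855/3649
sensor matrix S = [[45/37, 9/5], [90/41, 90/89]]; det S = -367416/135013
solve [mL_A; mL_B] = S·[w00; w01] and [mR_A; mR_B] = S·[w10; w11]:
  w00 = -1, w01 = 0, w10 = 1, w11 = 1/2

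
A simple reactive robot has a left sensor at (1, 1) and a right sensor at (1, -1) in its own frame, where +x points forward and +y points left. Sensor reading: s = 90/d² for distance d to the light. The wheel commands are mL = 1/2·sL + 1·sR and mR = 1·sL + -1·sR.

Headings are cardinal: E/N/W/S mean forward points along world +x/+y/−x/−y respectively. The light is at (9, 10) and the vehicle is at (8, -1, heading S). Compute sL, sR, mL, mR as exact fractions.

5/8 45/74 545/592 5/296

left sensor world pos  = (9, -2); dL² = 144
right sensor world pos = (7, -2); dR² = 148
sL = 90/144 = 5/8
sR = 90/148 = 45/74
mL = 1/2·sL + 1·sR = 545/592
mR = 1·sL + -1·sR = 5/296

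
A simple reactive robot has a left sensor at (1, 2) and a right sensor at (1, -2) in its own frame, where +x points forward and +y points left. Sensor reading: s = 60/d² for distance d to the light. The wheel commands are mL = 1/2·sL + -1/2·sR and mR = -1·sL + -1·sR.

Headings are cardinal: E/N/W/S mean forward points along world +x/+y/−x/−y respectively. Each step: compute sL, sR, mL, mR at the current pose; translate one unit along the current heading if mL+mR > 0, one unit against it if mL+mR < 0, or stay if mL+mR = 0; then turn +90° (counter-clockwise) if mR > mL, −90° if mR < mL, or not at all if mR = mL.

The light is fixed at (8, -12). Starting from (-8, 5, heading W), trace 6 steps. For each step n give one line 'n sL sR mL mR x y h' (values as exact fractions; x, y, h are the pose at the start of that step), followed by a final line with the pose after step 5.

0 30/257 6/65 204/16705 -3492/16705 -8 5 W
1 60/613 60/493 -3600/302209 -66360/302209 -7 5 N
2 3/26 15/98 -12/637 -171/637 -7 4 E
3 60/421 20/183 1280/77043 -19400/77043 -8 4 S
4 30/257 6/65 204/16705 -3492/16705 -8 5 W
5 60/613 60/493 -3600/302209 -66360/302209 -7 5 N
final -7 4 E

n=0: pose=(-8,5,W); sL=30/257, sR=6/65; mL=204/16705, mR=-3492/16705; mL+mR=-3288/16705 → advance -1; mR−mL=-3696/16705 → turn -1·90°
n=1: pose=(-7,5,N); sL=60/613, sR=60/493; mL=-3600/302209, mR=-66360/302209; mL+mR=-69960/302209 → advance -1; mR−mL=-62760/302209 → turn -1·90°
n=2: pose=(-7,4,E); sL=3/26, sR=15/98; mL=-12/637, mR=-171/637; mL+mR=-183/637 → advance -1; mR−mL=-159/637 → turn -1·90°
n=3: pose=(-8,4,S); sL=60/421, sR=20/183; mL=1280/77043, mR=-19400/77043; mL+mR=-6040/25681 → advance -1; mR−mL=-20680/77043 → turn -1·90°
n=4: pose=(-8,5,W); sL=30/257, sR=6/65; mL=204/16705, mR=-3492/16705; mL+mR=-3288/16705 → advance -1; mR−mL=-3696/16705 → turn -1·90°
n=5: pose=(-7,5,N); sL=60/613, sR=60/493; mL=-3600/302209, mR=-66360/302209; mL+mR=-69960/302209 → advance -1; mR−mL=-62760/302209 → turn -1·90°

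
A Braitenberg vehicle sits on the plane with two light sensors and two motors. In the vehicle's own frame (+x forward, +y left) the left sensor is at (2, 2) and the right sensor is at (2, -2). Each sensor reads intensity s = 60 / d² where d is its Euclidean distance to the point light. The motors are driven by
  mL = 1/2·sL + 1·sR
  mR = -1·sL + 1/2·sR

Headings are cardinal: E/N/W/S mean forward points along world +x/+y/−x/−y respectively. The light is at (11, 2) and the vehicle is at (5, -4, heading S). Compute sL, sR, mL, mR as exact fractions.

left sensor world pos  = (7, -6); dL² = 80
right sensor world pos = (3, -6); dR² = 128
sL = 60/80 = 3/4
sR = 60/128 = 15/32
mL = 1/2·sL + 1·sR = 27/32
mR = -1·sL + 1/2·sR = -33/64

3/4 15/32 27/32 -33/64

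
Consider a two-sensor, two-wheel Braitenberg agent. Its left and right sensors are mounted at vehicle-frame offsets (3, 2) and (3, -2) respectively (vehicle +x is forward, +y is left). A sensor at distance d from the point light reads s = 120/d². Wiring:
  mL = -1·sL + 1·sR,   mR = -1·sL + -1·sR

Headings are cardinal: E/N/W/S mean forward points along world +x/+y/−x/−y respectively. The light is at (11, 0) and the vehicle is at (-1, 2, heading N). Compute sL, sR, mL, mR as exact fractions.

left sensor world pos  = (-3, 5); dL² = 221
right sensor world pos = (1, 5); dR² = 125
sL = 120/221 = 120/221
sR = 120/125 = 24/25
mL = -1·sL + 1·sR = 2304/5525
mR = -1·sL + -1·sR = -8304/5525

120/221 24/25 2304/5525 -8304/5525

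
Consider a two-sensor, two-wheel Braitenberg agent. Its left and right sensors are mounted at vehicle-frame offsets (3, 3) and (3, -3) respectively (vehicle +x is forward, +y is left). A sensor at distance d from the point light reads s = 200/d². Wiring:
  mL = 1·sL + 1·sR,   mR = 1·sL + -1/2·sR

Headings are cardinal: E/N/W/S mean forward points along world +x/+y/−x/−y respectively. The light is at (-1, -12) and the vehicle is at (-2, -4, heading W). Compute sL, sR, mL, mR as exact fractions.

left sensor world pos  = (-5, -7); dL² = 41
right sensor world pos = (-5, -1); dR² = 137
sL = 200/41 = 200/41
sR = 200/137 = 200/137
mL = 1·sL + 1·sR = 35600/5617
mR = 1·sL + -1/2·sR = 23300/5617

200/41 200/137 35600/5617 23300/5617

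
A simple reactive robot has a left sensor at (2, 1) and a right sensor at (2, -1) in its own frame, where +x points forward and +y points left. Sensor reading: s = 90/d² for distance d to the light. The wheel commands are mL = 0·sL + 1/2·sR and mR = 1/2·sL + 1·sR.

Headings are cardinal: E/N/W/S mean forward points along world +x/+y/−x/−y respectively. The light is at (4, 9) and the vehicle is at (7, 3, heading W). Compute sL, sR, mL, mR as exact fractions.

left sensor world pos  = (5, 2); dL² = 50
right sensor world pos = (5, 4); dR² = 26
sL = 90/50 = 9/5
sR = 90/26 = 45/13
mL = 0·sL + 1/2·sR = 45/26
mR = 1/2·sL + 1·sR = 567/130

9/5 45/13 45/26 567/130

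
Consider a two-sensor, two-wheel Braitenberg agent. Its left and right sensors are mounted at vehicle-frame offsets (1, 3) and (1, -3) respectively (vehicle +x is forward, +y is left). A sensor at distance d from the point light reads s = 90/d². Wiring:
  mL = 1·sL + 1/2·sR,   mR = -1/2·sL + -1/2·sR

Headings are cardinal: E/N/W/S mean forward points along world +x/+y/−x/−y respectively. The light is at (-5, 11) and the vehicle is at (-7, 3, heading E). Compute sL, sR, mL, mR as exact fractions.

left sensor world pos  = (-6, 6); dL² = 26
right sensor world pos = (-6, 0); dR² = 122
sL = 90/26 = 45/13
sR = 90/122 = 45/61
mL = 1·sL + 1/2·sR = 6075/1586
mR = -1/2·sL + -1/2·sR = -1665/793

45/13 45/61 6075/1586 -1665/793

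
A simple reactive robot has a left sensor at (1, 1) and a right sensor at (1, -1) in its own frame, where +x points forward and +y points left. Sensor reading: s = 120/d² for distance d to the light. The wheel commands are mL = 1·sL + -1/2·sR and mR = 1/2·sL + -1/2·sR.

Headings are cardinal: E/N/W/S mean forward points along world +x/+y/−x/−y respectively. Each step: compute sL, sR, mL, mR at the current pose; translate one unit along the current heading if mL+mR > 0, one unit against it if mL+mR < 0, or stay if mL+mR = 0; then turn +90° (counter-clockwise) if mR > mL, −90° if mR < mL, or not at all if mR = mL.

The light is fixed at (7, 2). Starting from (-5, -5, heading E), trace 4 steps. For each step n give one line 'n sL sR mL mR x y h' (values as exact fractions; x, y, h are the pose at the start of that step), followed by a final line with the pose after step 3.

0 120/157 24/37 2556/5809 336/5809 -5 -5 E
1 30/41 15/26 945/2132 165/2132 -4 -5 S
2 8/15 120/193 644/2895 -128/2895 -4 -6 W
3 60/109 12/17 366/1853 -144/1853 -5 -6 N
final -5 -5 E

n=0: pose=(-5,-5,E); sL=120/157, sR=24/37; mL=2556/5809, mR=336/5809; mL+mR=2892/5809 → advance +1; mR−mL=-60/157 → turn -1·90°
n=1: pose=(-4,-5,S); sL=30/41, sR=15/26; mL=945/2132, mR=165/2132; mL+mR=555/1066 → advance +1; mR−mL=-15/41 → turn -1·90°
n=2: pose=(-4,-6,W); sL=8/15, sR=120/193; mL=644/2895, mR=-128/2895; mL+mR=172/965 → advance +1; mR−mL=-4/15 → turn -1·90°
n=3: pose=(-5,-6,N); sL=60/109, sR=12/17; mL=366/1853, mR=-144/1853; mL+mR=222/1853 → advance +1; mR−mL=-30/109 → turn -1·90°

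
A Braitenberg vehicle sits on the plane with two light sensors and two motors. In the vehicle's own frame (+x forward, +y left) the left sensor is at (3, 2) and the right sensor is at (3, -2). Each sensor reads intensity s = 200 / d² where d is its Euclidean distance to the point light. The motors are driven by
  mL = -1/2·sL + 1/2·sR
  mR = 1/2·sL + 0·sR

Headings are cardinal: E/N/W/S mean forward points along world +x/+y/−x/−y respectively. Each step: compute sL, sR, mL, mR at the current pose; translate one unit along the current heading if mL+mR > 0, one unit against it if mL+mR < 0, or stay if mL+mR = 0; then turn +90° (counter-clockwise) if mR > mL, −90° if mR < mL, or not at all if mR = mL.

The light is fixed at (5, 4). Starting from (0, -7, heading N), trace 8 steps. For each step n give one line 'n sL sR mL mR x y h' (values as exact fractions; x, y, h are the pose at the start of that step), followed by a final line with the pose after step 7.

0 200/113 200/73 4000/8249 100/113 0 -7 N
1 25/26 25/16 125/416 25/52 0 -6 W
2 40/37 200/233 -960/8621 20/37 -1 -6 S
3 20/9 100/89 -440/801 10/9 -1 -7 E
4 200/113 200/73 4000/8249 100/113 0 -7 N
5 25/26 25/16 125/416 25/52 0 -6 W
6 40/37 200/233 -960/8621 20/37 -1 -6 S
7 20/9 100/89 -440/801 10/9 -1 -7 E
final 0 -7 N

n=0: pose=(0,-7,N); sL=200/113, sR=200/73; mL=4000/8249, mR=100/113; mL+mR=100/73 → advance +1; mR−mL=3300/8249 → turn +1·90°
n=1: pose=(0,-6,W); sL=25/26, sR=25/16; mL=125/416, mR=25/52; mL+mR=25/32 → advance +1; mR−mL=75/416 → turn +1·90°
n=2: pose=(-1,-6,S); sL=40/37, sR=200/233; mL=-960/8621, mR=20/37; mL+mR=100/233 → advance +1; mR−mL=5620/8621 → turn +1·90°
n=3: pose=(-1,-7,E); sL=20/9, sR=100/89; mL=-440/801, mR=10/9; mL+mR=50/89 → advance +1; mR−mL=1330/801 → turn +1·90°
n=4: pose=(0,-7,N); sL=200/113, sR=200/73; mL=4000/8249, mR=100/113; mL+mR=100/73 → advance +1; mR−mL=3300/8249 → turn +1·90°
n=5: pose=(0,-6,W); sL=25/26, sR=25/16; mL=125/416, mR=25/52; mL+mR=25/32 → advance +1; mR−mL=75/416 → turn +1·90°
n=6: pose=(-1,-6,S); sL=40/37, sR=200/233; mL=-960/8621, mR=20/37; mL+mR=100/233 → advance +1; mR−mL=5620/8621 → turn +1·90°
n=7: pose=(-1,-7,E); sL=20/9, sR=100/89; mL=-440/801, mR=10/9; mL+mR=50/89 → advance +1; mR−mL=1330/801 → turn +1·90°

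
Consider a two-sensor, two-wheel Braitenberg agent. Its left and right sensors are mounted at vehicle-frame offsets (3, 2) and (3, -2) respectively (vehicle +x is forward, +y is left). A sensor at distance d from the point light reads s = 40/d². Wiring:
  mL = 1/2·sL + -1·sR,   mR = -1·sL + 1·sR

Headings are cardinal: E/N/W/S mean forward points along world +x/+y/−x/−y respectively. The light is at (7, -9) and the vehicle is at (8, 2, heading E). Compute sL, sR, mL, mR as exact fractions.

8/37 40/97 -1092/3589 704/3589

left sensor world pos  = (11, 4); dL² = 185
right sensor world pos = (11, 0); dR² = 97
sL = 40/185 = 8/37
sR = 40/97 = 40/97
mL = 1/2·sL + -1·sR = -1092/3589
mR = -1·sL + 1·sR = 704/3589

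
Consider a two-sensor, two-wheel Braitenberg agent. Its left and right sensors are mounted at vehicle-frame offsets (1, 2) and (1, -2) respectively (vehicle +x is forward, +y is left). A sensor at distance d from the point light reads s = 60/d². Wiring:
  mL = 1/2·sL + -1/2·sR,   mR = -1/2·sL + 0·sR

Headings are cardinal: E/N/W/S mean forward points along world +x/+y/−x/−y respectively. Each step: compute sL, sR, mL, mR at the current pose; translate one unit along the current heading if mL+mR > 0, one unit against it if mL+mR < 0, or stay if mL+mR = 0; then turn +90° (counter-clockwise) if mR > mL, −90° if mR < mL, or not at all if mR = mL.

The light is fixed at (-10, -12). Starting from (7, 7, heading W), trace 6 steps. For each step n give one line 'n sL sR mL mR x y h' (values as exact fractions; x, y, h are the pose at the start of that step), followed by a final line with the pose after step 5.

n=0: pose=(7,7,W); sL=12/109, sR=60/697; mL=912/75973, mR=-6/109; mL+mR=-30/697 → advance -1; mR−mL=-5094/75973 → turn -1·90°
n=1: pose=(8,7,N); sL=15/164, sR=3/40; mL=27/3280, mR=-15/328; mL+mR=-3/80 → advance -1; mR−mL=-177/3280 → turn -1·90°
n=2: pose=(8,6,E); sL=60/761, sR=60/617; mL=-4320/469537, mR=-30/761; mL+mR=-30/617 → advance -1; mR−mL=-14190/469537 → turn -1·90°
n=3: pose=(7,6,S); sL=6/65, sR=30/257; mL=-204/16705, mR=-3/65; mL+mR=-15/257 → advance -1; mR−mL=-567/16705 → turn -1·90°
n=4: pose=(7,7,W); sL=12/109, sR=60/697; mL=912/75973, mR=-6/109; mL+mR=-30/697 → advance -1; mR−mL=-5094/75973 → turn -1·90°
n=5: pose=(8,7,N); sL=15/164, sR=3/40; mL=27/3280, mR=-15/328; mL+mR=-3/80 → advance -1; mR−mL=-177/3280 → turn -1·90°

0 12/109 60/697 912/75973 -6/109 7 7 W
1 15/164 3/40 27/3280 -15/328 8 7 N
2 60/761 60/617 -4320/469537 -30/761 8 6 E
3 6/65 30/257 -204/16705 -3/65 7 6 S
4 12/109 60/697 912/75973 -6/109 7 7 W
5 15/164 3/40 27/3280 -15/328 8 7 N
final 8 6 E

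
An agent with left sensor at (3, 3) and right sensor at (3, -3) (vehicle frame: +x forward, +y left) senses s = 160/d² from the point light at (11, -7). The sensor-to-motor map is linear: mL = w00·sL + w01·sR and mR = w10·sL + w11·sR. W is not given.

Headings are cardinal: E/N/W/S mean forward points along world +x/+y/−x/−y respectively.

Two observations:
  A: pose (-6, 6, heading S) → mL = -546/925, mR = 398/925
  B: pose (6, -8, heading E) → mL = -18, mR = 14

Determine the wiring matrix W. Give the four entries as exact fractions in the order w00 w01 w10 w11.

obs A: pose=(-6,6,S) → sL=20/37, sR=8/25, mL=-546/925, mR=398/925
obs B: pose=(6,-8,E) → sL=20, sR=8, mL=-18, mR=14
sensor matrix S = [[20/37, 8/25], [20, 8]]; det S = -384/185
solve [mL_A; mL_B] = S·[w00; w01] and [mR_A; mR_B] = S·[w10; w11]:
  w00 = -1/2, w01 = -1, w10 = 1/2, w11 = 1/2

-1/2 -1 1/2 1/2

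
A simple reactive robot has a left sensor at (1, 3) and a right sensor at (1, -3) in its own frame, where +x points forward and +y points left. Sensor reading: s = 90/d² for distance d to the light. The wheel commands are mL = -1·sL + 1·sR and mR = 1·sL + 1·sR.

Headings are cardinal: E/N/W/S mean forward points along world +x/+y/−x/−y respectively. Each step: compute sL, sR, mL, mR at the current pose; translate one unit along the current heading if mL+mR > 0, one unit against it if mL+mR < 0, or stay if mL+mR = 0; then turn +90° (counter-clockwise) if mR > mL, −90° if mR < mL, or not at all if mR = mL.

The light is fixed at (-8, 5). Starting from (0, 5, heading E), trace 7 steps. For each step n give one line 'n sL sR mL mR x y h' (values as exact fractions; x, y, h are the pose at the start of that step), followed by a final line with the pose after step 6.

0 1 1 0 2 0 5 E
1 90/37 18/29 -1944/1073 3276/1073 1 5 N
2 45/34 9/8 -27/136 333/136 1 6 W
3 90/121 18/5 1728/605 2628/605 0 6 S
4 1 1 0 2 0 5 E
5 90/37 18/29 -1944/1073 3276/1073 1 5 N
6 45/34 9/8 -27/136 333/136 1 6 W
final 0 6 S

n=0: pose=(0,5,E); sL=1, sR=1; mL=0, mR=2; mL+mR=2 → advance +1; mR−mL=2 → turn +1·90°
n=1: pose=(1,5,N); sL=90/37, sR=18/29; mL=-1944/1073, mR=3276/1073; mL+mR=36/29 → advance +1; mR−mL=180/37 → turn +1·90°
n=2: pose=(1,6,W); sL=45/34, sR=9/8; mL=-27/136, mR=333/136; mL+mR=9/4 → advance +1; mR−mL=45/17 → turn +1·90°
n=3: pose=(0,6,S); sL=90/121, sR=18/5; mL=1728/605, mR=2628/605; mL+mR=36/5 → advance +1; mR−mL=180/121 → turn +1·90°
n=4: pose=(0,5,E); sL=1, sR=1; mL=0, mR=2; mL+mR=2 → advance +1; mR−mL=2 → turn +1·90°
n=5: pose=(1,5,N); sL=90/37, sR=18/29; mL=-1944/1073, mR=3276/1073; mL+mR=36/29 → advance +1; mR−mL=180/37 → turn +1·90°
n=6: pose=(1,6,W); sL=45/34, sR=9/8; mL=-27/136, mR=333/136; mL+mR=9/4 → advance +1; mR−mL=45/17 → turn +1·90°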